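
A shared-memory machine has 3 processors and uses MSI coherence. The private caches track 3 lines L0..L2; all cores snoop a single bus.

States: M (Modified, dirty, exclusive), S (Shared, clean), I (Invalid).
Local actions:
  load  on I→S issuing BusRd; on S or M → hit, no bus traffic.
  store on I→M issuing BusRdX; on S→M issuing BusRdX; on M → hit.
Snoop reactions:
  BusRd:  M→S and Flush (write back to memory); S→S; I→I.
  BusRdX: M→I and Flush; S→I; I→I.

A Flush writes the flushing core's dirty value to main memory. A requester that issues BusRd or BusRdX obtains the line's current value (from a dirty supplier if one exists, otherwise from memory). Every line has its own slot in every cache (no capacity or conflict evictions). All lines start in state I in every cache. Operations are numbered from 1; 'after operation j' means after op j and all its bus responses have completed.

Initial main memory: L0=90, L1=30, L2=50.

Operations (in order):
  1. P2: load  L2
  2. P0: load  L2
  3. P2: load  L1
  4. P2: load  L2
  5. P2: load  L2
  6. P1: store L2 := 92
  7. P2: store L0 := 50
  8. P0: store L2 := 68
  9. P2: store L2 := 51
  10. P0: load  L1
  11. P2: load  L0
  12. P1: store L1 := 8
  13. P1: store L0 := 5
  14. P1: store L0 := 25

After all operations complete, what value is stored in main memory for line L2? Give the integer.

1. P2: load  L2  bus=[BusRd]  L2: P0=I P1=I P2=S  mem[L2]=50
2. P0: load  L2  bus=[BusRd]  L2: P0=S P1=I P2=S  mem[L2]=50
3. P2: load  L1  bus=[BusRd]  L1: P0=I P1=I P2=S  mem[L1]=30
4. P2: load  L2  bus=[-]  L2: P0=S P1=I P2=S  mem[L2]=50
5. P2: load  L2  bus=[-]  L2: P0=S P1=I P2=S  mem[L2]=50
6. P1: store L2 := 92  bus=[BusRdX]  L2: P0=I P1=M P2=I  mem[L2]=50
7. P2: store L0 := 50  bus=[BusRdX]  L0: P0=I P1=I P2=M  mem[L0]=90
8. P0: store L2 := 68  bus=[BusRdX,Flush]  L2: P0=M P1=I P2=I  mem[L2]=92
9. P2: store L2 := 51  bus=[BusRdX,Flush]  L2: P0=I P1=I P2=M  mem[L2]=68
10. P0: load  L1  bus=[BusRd]  L1: P0=S P1=I P2=S  mem[L1]=30
11. P2: load  L0  bus=[-]  L0: P0=I P1=I P2=M  mem[L0]=90
12. P1: store L1 := 8  bus=[BusRdX]  L1: P0=I P1=M P2=I  mem[L1]=30
13. P1: store L0 := 5  bus=[BusRdX,Flush]  L0: P0=I P1=M P2=I  mem[L0]=50
14. P1: store L0 := 25  bus=[-]  L0: P0=I P1=M P2=I  mem[L0]=50

memory[L2] = 68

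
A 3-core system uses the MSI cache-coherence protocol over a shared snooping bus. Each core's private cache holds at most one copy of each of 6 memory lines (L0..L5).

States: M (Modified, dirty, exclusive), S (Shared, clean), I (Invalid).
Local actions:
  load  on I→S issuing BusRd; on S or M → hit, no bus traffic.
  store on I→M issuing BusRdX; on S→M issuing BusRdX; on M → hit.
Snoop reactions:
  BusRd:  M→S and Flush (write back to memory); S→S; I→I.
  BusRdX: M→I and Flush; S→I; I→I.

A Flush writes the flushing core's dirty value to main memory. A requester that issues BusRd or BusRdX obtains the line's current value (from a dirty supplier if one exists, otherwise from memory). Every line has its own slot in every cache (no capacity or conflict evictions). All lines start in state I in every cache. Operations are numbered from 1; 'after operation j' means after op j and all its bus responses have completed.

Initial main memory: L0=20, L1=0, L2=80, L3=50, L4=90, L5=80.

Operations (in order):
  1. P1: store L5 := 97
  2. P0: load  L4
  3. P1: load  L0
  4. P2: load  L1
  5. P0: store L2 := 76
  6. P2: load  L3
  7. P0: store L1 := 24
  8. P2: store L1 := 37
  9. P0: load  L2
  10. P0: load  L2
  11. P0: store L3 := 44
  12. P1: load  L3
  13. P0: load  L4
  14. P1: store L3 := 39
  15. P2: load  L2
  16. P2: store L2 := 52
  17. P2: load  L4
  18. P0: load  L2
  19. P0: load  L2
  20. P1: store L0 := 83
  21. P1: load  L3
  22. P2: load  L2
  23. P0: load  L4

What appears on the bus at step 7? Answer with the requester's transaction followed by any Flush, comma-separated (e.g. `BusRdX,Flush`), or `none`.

  op1 P1: store L5 := 97 → I/M/I on L5; bus BusRdX; mem=80
  op2 P0: load  L4 → S/I/I on L4; bus BusRd; mem=90
  op3 P1: load  L0 → I/S/I on L0; bus BusRd; mem=20
  op4 P2: load  L1 → I/I/S on L1; bus BusRd; mem=0
  op5 P0: store L2 := 76 → M/I/I on L2; bus BusRdX; mem=80
  op6 P2: load  L3 → I/I/S on L3; bus BusRd; mem=50
  op7 P0: store L1 := 24 → M/I/I on L1; bus BusRdX; mem=0
  op8 P2: store L1 := 37 → I/I/M on L1; bus BusRdX Flush; mem=24
  op9 P0: load  L2 → M/I/I on L2; bus (none); mem=80
  op10 P0: load  L2 → M/I/I on L2; bus (none); mem=80
  op11 P0: store L3 := 44 → M/I/I on L3; bus BusRdX; mem=50
  op12 P1: load  L3 → S/S/I on L3; bus BusRd Flush; mem=44
  op13 P0: load  L4 → S/I/I on L4; bus (none); mem=90
  op14 P1: store L3 := 39 → I/M/I on L3; bus BusRdX; mem=44
  op15 P2: load  L2 → S/I/S on L2; bus BusRd Flush; mem=76
  op16 P2: store L2 := 52 → I/I/M on L2; bus BusRdX; mem=76
  op17 P2: load  L4 → S/I/S on L4; bus BusRd; mem=90
  op18 P0: load  L2 → S/I/S on L2; bus BusRd Flush; mem=52
  op19 P0: load  L2 → S/I/S on L2; bus (none); mem=52
  op20 P1: store L0 := 83 → I/M/I on L0; bus BusRdX; mem=20
  op21 P1: load  L3 → I/M/I on L3; bus (none); mem=44
  op22 P2: load  L2 → S/I/S on L2; bus (none); mem=52
  op23 P0: load  L4 → S/I/S on L4; bus (none); mem=90

bus = BusRdX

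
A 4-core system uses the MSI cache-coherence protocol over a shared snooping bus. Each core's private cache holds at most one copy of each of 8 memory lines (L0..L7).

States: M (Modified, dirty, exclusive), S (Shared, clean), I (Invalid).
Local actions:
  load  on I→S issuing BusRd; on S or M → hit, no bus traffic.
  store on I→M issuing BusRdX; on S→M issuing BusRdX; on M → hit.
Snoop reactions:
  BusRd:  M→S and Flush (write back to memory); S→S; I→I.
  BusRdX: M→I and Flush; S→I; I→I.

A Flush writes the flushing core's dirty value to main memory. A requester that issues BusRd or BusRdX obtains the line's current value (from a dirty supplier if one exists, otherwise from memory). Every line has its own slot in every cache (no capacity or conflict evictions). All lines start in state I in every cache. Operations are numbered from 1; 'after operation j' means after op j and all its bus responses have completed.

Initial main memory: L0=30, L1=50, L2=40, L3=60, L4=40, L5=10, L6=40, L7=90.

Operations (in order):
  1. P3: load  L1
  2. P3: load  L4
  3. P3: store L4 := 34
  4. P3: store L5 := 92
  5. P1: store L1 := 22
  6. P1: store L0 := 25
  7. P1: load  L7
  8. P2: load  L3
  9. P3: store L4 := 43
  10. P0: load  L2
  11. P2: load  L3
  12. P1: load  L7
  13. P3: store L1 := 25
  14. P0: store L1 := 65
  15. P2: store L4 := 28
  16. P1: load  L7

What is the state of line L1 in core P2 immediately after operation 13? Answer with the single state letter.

state = I

1. P3: load  L1  bus=[BusRd]  L1: P0=I P1=I P2=I P3=S  mem[L1]=50
2. P3: load  L4  bus=[BusRd]  L4: P0=I P1=I P2=I P3=S  mem[L4]=40
3. P3: store L4 := 34  bus=[BusRdX]  L4: P0=I P1=I P2=I P3=M  mem[L4]=40
4. P3: store L5 := 92  bus=[BusRdX]  L5: P0=I P1=I P2=I P3=M  mem[L5]=10
5. P1: store L1 := 22  bus=[BusRdX]  L1: P0=I P1=M P2=I P3=I  mem[L1]=50
6. P1: store L0 := 25  bus=[BusRdX]  L0: P0=I P1=M P2=I P3=I  mem[L0]=30
7. P1: load  L7  bus=[BusRd]  L7: P0=I P1=S P2=I P3=I  mem[L7]=90
8. P2: load  L3  bus=[BusRd]  L3: P0=I P1=I P2=S P3=I  mem[L3]=60
9. P3: store L4 := 43  bus=[-]  L4: P0=I P1=I P2=I P3=M  mem[L4]=40
10. P0: load  L2  bus=[BusRd]  L2: P0=S P1=I P2=I P3=I  mem[L2]=40
11. P2: load  L3  bus=[-]  L3: P0=I P1=I P2=S P3=I  mem[L3]=60
12. P1: load  L7  bus=[-]  L7: P0=I P1=S P2=I P3=I  mem[L7]=90
13. P3: store L1 := 25  bus=[BusRdX,Flush]  L1: P0=I P1=I P2=I P3=M  mem[L1]=22
14. P0: store L1 := 65  bus=[BusRdX,Flush]  L1: P0=M P1=I P2=I P3=I  mem[L1]=25
15. P2: store L4 := 28  bus=[BusRdX,Flush]  L4: P0=I P1=I P2=M P3=I  mem[L4]=43
16. P1: load  L7  bus=[-]  L7: P0=I P1=S P2=I P3=I  mem[L7]=90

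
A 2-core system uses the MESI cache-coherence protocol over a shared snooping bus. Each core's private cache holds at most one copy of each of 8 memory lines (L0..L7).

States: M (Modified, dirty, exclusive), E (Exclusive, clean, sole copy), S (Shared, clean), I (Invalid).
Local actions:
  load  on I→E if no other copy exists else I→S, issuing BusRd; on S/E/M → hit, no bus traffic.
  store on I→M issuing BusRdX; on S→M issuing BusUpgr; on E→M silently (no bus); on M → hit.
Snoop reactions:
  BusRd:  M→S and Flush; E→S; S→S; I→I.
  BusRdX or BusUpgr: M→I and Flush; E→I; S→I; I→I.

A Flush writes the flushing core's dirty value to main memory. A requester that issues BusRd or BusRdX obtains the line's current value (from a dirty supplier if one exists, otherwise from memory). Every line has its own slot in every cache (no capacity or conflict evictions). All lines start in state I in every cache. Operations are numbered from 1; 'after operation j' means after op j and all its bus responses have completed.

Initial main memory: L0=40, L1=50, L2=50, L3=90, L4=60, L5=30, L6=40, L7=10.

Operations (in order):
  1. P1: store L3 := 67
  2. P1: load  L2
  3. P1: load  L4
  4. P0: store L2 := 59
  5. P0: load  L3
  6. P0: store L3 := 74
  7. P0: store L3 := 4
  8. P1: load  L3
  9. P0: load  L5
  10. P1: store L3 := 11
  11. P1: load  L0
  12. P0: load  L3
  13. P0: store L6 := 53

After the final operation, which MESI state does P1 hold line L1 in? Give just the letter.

state = I

1. P1: store L3 := 67  bus=[BusRdX]  L3: P0=I P1=M  mem[L3]=90
2. P1: load  L2  bus=[BusRd]  L2: P0=I P1=E  mem[L2]=50
3. P1: load  L4  bus=[BusRd]  L4: P0=I P1=E  mem[L4]=60
4. P0: store L2 := 59  bus=[BusRdX]  L2: P0=M P1=I  mem[L2]=50
5. P0: load  L3  bus=[BusRd,Flush]  L3: P0=S P1=S  mem[L3]=67
6. P0: store L3 := 74  bus=[BusUpgr]  L3: P0=M P1=I  mem[L3]=67
7. P0: store L3 := 4  bus=[-]  L3: P0=M P1=I  mem[L3]=67
8. P1: load  L3  bus=[BusRd,Flush]  L3: P0=S P1=S  mem[L3]=4
9. P0: load  L5  bus=[BusRd]  L5: P0=E P1=I  mem[L5]=30
10. P1: store L3 := 11  bus=[BusUpgr]  L3: P0=I P1=M  mem[L3]=4
11. P1: load  L0  bus=[BusRd]  L0: P0=I P1=E  mem[L0]=40
12. P0: load  L3  bus=[BusRd,Flush]  L3: P0=S P1=S  mem[L3]=11
13. P0: store L6 := 53  bus=[BusRdX]  L6: P0=M P1=I  mem[L6]=40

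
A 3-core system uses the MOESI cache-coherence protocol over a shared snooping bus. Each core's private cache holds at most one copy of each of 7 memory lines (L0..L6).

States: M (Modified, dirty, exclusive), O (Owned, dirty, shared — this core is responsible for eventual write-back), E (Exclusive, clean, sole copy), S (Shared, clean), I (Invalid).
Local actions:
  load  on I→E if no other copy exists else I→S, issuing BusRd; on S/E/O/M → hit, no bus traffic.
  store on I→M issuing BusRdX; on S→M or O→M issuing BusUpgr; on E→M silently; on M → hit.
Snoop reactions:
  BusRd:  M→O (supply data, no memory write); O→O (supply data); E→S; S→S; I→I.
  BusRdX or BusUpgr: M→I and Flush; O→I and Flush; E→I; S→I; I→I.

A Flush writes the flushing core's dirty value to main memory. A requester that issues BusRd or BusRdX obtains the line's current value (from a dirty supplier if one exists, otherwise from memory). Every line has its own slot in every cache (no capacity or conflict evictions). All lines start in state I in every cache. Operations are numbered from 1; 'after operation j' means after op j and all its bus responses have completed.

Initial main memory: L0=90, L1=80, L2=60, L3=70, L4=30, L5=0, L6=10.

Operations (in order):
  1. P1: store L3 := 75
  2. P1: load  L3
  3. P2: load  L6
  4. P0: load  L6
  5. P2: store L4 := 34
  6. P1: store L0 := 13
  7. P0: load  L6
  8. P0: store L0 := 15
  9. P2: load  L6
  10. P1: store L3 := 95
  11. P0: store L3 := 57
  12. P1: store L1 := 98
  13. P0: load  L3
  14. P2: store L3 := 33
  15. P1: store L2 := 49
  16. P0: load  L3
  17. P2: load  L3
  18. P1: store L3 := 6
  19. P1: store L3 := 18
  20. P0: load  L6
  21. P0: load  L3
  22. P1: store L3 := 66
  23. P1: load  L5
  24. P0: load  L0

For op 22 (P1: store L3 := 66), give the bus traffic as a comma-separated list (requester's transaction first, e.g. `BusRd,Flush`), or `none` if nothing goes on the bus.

1. P1: store L3 := 75  bus=[BusRdX]  L3: P0=I P1=M P2=I  mem[L3]=70
2. P1: load  L3  bus=[-]  L3: P0=I P1=M P2=I  mem[L3]=70
3. P2: load  L6  bus=[BusRd]  L6: P0=I P1=I P2=E  mem[L6]=10
4. P0: load  L6  bus=[BusRd]  L6: P0=S P1=I P2=S  mem[L6]=10
5. P2: store L4 := 34  bus=[BusRdX]  L4: P0=I P1=I P2=M  mem[L4]=30
6. P1: store L0 := 13  bus=[BusRdX]  L0: P0=I P1=M P2=I  mem[L0]=90
7. P0: load  L6  bus=[-]  L6: P0=S P1=I P2=S  mem[L6]=10
8. P0: store L0 := 15  bus=[BusRdX,Flush]  L0: P0=M P1=I P2=I  mem[L0]=13
9. P2: load  L6  bus=[-]  L6: P0=S P1=I P2=S  mem[L6]=10
10. P1: store L3 := 95  bus=[-]  L3: P0=I P1=M P2=I  mem[L3]=70
11. P0: store L3 := 57  bus=[BusRdX,Flush]  L3: P0=M P1=I P2=I  mem[L3]=95
12. P1: store L1 := 98  bus=[BusRdX]  L1: P0=I P1=M P2=I  mem[L1]=80
13. P0: load  L3  bus=[-]  L3: P0=M P1=I P2=I  mem[L3]=95
14. P2: store L3 := 33  bus=[BusRdX,Flush]  L3: P0=I P1=I P2=M  mem[L3]=57
15. P1: store L2 := 49  bus=[BusRdX]  L2: P0=I P1=M P2=I  mem[L2]=60
16. P0: load  L3  bus=[BusRd]  L3: P0=S P1=I P2=O  mem[L3]=57
17. P2: load  L3  bus=[-]  L3: P0=S P1=I P2=O  mem[L3]=57
18. P1: store L3 := 6  bus=[BusRdX,Flush]  L3: P0=I P1=M P2=I  mem[L3]=33
19. P1: store L3 := 18  bus=[-]  L3: P0=I P1=M P2=I  mem[L3]=33
20. P0: load  L6  bus=[-]  L6: P0=S P1=I P2=S  mem[L6]=10
21. P0: load  L3  bus=[BusRd]  L3: P0=S P1=O P2=I  mem[L3]=33
22. P1: store L3 := 66  bus=[BusUpgr]  L3: P0=I P1=M P2=I  mem[L3]=33
23. P1: load  L5  bus=[BusRd]  L5: P0=I P1=E P2=I  mem[L5]=0
24. P0: load  L0  bus=[-]  L0: P0=M P1=I P2=I  mem[L0]=13

bus = BusUpgr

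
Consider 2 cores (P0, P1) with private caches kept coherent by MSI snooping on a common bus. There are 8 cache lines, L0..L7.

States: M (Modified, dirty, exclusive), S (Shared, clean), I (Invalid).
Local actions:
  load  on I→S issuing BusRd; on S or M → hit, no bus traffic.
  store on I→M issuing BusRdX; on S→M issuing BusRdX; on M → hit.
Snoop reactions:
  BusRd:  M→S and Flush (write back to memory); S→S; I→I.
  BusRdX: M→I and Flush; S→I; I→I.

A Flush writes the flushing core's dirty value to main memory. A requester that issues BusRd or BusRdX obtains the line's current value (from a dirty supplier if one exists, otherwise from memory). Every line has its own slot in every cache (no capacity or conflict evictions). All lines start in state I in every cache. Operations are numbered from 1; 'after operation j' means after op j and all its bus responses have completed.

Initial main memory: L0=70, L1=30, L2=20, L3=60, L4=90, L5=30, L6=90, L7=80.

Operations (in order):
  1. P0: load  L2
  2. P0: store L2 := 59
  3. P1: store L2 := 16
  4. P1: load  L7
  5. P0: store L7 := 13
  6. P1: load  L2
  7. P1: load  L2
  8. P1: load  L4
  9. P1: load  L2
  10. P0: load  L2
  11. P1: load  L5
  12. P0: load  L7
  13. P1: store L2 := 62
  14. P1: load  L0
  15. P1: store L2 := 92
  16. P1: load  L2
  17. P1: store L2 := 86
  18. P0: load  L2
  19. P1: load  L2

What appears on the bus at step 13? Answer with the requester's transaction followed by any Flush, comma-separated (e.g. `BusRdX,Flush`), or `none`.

step 1: P0: load  L2  ⟶  SI  (L2)  txn=BusRd  M[L2]=20
step 2: P0: store L2 := 59  ⟶  MI  (L2)  txn=BusRdX  M[L2]=20
step 3: P1: store L2 := 16  ⟶  IM  (L2)  txn=BusRdX+Flush  M[L2]=59
step 4: P1: load  L7  ⟶  IS  (L7)  txn=BusRd  M[L7]=80
step 5: P0: store L7 := 13  ⟶  MI  (L7)  txn=BusRdX  M[L7]=80
step 6: P1: load  L2  ⟶  IM  (L2)  txn=∅  M[L2]=59
step 7: P1: load  L2  ⟶  IM  (L2)  txn=∅  M[L2]=59
step 8: P1: load  L4  ⟶  IS  (L4)  txn=BusRd  M[L4]=90
step 9: P1: load  L2  ⟶  IM  (L2)  txn=∅  M[L2]=59
step 10: P0: load  L2  ⟶  SS  (L2)  txn=BusRd+Flush  M[L2]=16
step 11: P1: load  L5  ⟶  IS  (L5)  txn=BusRd  M[L5]=30
step 12: P0: load  L7  ⟶  MI  (L7)  txn=∅  M[L7]=80
step 13: P1: store L2 := 62  ⟶  IM  (L2)  txn=BusRdX  M[L2]=16
step 14: P1: load  L0  ⟶  IS  (L0)  txn=BusRd  M[L0]=70
step 15: P1: store L2 := 92  ⟶  IM  (L2)  txn=∅  M[L2]=16
step 16: P1: load  L2  ⟶  IM  (L2)  txn=∅  M[L2]=16
step 17: P1: store L2 := 86  ⟶  IM  (L2)  txn=∅  M[L2]=16
step 18: P0: load  L2  ⟶  SS  (L2)  txn=BusRd+Flush  M[L2]=86
step 19: P1: load  L2  ⟶  SS  (L2)  txn=∅  M[L2]=86

bus = BusRdX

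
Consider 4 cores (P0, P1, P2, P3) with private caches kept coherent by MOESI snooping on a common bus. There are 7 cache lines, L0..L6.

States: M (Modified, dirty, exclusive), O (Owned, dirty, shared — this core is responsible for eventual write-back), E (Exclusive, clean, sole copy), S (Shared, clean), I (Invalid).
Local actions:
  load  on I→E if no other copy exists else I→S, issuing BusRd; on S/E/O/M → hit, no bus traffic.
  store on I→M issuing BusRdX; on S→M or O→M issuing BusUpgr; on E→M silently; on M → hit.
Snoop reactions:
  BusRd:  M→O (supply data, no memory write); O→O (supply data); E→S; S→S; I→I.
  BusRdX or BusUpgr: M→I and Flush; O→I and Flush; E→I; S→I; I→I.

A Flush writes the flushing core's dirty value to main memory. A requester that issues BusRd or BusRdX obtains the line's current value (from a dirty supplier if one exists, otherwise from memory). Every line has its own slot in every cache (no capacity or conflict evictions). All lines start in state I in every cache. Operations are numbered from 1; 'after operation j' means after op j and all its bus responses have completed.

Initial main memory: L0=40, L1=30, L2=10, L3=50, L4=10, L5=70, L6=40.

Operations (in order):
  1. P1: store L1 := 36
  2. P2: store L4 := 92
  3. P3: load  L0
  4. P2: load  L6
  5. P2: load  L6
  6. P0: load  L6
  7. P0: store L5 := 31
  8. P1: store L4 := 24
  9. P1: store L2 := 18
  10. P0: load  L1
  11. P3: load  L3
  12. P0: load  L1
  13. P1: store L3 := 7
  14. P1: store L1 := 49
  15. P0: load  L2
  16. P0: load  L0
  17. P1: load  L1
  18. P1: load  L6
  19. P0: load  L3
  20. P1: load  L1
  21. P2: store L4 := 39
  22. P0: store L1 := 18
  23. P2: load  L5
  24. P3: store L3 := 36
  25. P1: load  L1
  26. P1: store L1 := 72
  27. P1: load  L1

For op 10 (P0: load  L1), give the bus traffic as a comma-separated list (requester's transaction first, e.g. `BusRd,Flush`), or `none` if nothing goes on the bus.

bus = BusRd

  op1 P1: store L1 := 36 → I/M/I/I on L1; bus BusRdX; mem=30
  op2 P2: store L4 := 92 → I/I/M/I on L4; bus BusRdX; mem=10
  op3 P3: load  L0 → I/I/I/E on L0; bus BusRd; mem=40
  op4 P2: load  L6 → I/I/E/I on L6; bus BusRd; mem=40
  op5 P2: load  L6 → I/I/E/I on L6; bus (none); mem=40
  op6 P0: load  L6 → S/I/S/I on L6; bus BusRd; mem=40
  op7 P0: store L5 := 31 → M/I/I/I on L5; bus BusRdX; mem=70
  op8 P1: store L4 := 24 → I/M/I/I on L4; bus BusRdX Flush; mem=92
  op9 P1: store L2 := 18 → I/M/I/I on L2; bus BusRdX; mem=10
  op10 P0: load  L1 → S/O/I/I on L1; bus BusRd; mem=30
  op11 P3: load  L3 → I/I/I/E on L3; bus BusRd; mem=50
  op12 P0: load  L1 → S/O/I/I on L1; bus (none); mem=30
  op13 P1: store L3 := 7 → I/M/I/I on L3; bus BusRdX; mem=50
  op14 P1: store L1 := 49 → I/M/I/I on L1; bus BusUpgr; mem=30
  op15 P0: load  L2 → S/O/I/I on L2; bus BusRd; mem=10
  op16 P0: load  L0 → S/I/I/S on L0; bus BusRd; mem=40
  op17 P1: load  L1 → I/M/I/I on L1; bus (none); mem=30
  op18 P1: load  L6 → S/S/S/I on L6; bus BusRd; mem=40
  op19 P0: load  L3 → S/O/I/I on L3; bus BusRd; mem=50
  op20 P1: load  L1 → I/M/I/I on L1; bus (none); mem=30
  op21 P2: store L4 := 39 → I/I/M/I on L4; bus BusRdX Flush; mem=24
  op22 P0: store L1 := 18 → M/I/I/I on L1; bus BusRdX Flush; mem=49
  op23 P2: load  L5 → O/I/S/I on L5; bus BusRd; mem=70
  op24 P3: store L3 := 36 → I/I/I/M on L3; bus BusRdX Flush; mem=7
  op25 P1: load  L1 → O/S/I/I on L1; bus BusRd; mem=49
  op26 P1: store L1 := 72 → I/M/I/I on L1; bus BusUpgr Flush; mem=18
  op27 P1: load  L1 → I/M/I/I on L1; bus (none); mem=18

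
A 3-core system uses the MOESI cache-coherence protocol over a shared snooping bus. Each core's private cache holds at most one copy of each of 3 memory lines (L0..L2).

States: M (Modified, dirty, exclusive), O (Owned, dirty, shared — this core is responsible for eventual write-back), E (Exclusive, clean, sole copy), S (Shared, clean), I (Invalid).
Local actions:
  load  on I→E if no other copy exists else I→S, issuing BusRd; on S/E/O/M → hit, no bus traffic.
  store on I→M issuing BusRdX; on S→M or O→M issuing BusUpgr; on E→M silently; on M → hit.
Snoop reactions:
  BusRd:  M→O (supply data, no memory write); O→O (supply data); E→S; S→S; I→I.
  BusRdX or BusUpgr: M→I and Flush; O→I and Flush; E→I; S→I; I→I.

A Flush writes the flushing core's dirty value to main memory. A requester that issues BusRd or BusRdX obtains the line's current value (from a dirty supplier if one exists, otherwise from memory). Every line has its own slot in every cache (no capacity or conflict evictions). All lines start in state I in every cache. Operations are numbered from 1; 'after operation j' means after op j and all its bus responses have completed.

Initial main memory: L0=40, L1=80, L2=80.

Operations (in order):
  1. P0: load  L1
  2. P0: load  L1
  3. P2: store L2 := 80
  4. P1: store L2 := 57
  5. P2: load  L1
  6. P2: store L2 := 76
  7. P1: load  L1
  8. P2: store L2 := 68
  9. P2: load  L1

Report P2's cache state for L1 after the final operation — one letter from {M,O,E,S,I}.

[1] P0: load  L1 | P0:E(80), P1:I, P2:I | bus: BusRd
[2] P0: load  L1 | P0:E(80), P1:I, P2:I | bus: none
[3] P2: store L2 := 80 | P0:I, P1:I, P2:M(80) | bus: BusRdX
[4] P1: store L2 := 57 | P0:I, P1:M(57), P2:I | bus: BusRdX,Flush
[5] P2: load  L1 | P0:S(80), P1:I, P2:S(80) | bus: BusRd
[6] P2: store L2 := 76 | P0:I, P1:I, P2:M(76) | bus: BusRdX,Flush
[7] P1: load  L1 | P0:S(80), P1:S(80), P2:S(80) | bus: BusRd
[8] P2: store L2 := 68 | P0:I, P1:I, P2:M(68) | bus: none
[9] P2: load  L1 | P0:S(80), P1:S(80), P2:S(80) | bus: none

state = S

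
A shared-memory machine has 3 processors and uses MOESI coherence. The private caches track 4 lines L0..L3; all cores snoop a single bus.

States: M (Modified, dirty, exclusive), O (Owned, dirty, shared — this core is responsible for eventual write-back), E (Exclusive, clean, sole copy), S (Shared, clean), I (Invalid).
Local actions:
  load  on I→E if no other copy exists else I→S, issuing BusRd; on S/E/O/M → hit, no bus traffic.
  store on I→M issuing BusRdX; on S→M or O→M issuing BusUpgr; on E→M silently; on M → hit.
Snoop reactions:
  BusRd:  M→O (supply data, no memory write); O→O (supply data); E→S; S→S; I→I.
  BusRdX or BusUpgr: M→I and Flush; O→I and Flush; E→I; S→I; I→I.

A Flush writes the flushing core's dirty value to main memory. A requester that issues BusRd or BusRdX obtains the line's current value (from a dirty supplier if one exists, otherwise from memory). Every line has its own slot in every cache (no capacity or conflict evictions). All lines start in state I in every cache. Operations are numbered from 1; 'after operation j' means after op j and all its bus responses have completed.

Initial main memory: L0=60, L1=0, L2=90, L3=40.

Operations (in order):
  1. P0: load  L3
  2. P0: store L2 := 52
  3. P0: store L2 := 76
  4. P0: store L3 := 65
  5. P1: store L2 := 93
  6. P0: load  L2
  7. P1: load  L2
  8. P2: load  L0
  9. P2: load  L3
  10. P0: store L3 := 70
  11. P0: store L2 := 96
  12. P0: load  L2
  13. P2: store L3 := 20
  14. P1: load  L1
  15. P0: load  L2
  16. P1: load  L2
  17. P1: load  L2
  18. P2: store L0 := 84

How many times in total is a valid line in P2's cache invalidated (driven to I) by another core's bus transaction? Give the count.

step 1: P0: load  L3  ⟶  EII  (L3)  txn=BusRd  M[L3]=40
step 2: P0: store L2 := 52  ⟶  MII  (L2)  txn=BusRdX  M[L2]=90
step 3: P0: store L2 := 76  ⟶  MII  (L2)  txn=∅  M[L2]=90
step 4: P0: store L3 := 65  ⟶  MII  (L3)  txn=∅  M[L3]=40
step 5: P1: store L2 := 93  ⟶  IMI  (L2)  txn=BusRdX+Flush  M[L2]=76
step 6: P0: load  L2  ⟶  SOI  (L2)  txn=BusRd  M[L2]=76
step 7: P1: load  L2  ⟶  SOI  (L2)  txn=∅  M[L2]=76
step 8: P2: load  L0  ⟶  IIE  (L0)  txn=BusRd  M[L0]=60
step 9: P2: load  L3  ⟶  OIS  (L3)  txn=BusRd  M[L3]=40
step 10: P0: store L3 := 70  ⟶  MII  (L3)  txn=BusUpgr  M[L3]=40
step 11: P0: store L2 := 96  ⟶  MII  (L2)  txn=BusUpgr+Flush  M[L2]=93
step 12: P0: load  L2  ⟶  MII  (L2)  txn=∅  M[L2]=93
step 13: P2: store L3 := 20  ⟶  IIM  (L3)  txn=BusRdX+Flush  M[L3]=70
step 14: P1: load  L1  ⟶  IEI  (L1)  txn=BusRd  M[L1]=0
step 15: P0: load  L2  ⟶  MII  (L2)  txn=∅  M[L2]=93
step 16: P1: load  L2  ⟶  OSI  (L2)  txn=BusRd  M[L2]=93
step 17: P1: load  L2  ⟶  OSI  (L2)  txn=∅  M[L2]=93
step 18: P2: store L0 := 84  ⟶  IIM  (L0)  txn=∅  M[L0]=60

invalidations = 1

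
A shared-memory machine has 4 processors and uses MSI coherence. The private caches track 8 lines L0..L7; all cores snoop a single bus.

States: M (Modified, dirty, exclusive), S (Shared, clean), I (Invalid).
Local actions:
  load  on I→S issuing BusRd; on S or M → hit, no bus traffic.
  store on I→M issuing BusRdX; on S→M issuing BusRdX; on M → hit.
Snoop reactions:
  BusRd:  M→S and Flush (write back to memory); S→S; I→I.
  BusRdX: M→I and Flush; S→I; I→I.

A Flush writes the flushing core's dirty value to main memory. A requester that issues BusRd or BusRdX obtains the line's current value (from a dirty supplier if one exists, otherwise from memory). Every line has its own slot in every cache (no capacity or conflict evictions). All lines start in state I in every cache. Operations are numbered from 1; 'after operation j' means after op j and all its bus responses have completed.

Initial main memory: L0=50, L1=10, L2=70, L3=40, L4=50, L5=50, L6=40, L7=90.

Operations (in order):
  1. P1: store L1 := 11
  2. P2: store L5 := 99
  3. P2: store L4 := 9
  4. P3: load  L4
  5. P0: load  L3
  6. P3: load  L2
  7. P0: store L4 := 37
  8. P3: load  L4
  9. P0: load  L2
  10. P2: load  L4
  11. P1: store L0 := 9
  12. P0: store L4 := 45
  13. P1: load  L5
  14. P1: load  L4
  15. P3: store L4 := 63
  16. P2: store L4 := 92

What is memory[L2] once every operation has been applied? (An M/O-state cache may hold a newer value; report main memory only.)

[1] P1: store L1 := 11 | P0:I, P1:M(11), P2:I, P3:I | bus: BusRdX
[2] P2: store L5 := 99 | P0:I, P1:I, P2:M(99), P3:I | bus: BusRdX
[3] P2: store L4 := 9 | P0:I, P1:I, P2:M(9), P3:I | bus: BusRdX
[4] P3: load  L4 | P0:I, P1:I, P2:S(9), P3:S(9) | bus: BusRd,Flush
[5] P0: load  L3 | P0:S(40), P1:I, P2:I, P3:I | bus: BusRd
[6] P3: load  L2 | P0:I, P1:I, P2:I, P3:S(70) | bus: BusRd
[7] P0: store L4 := 37 | P0:M(37), P1:I, P2:I, P3:I | bus: BusRdX
[8] P3: load  L4 | P0:S(37), P1:I, P2:I, P3:S(37) | bus: BusRd,Flush
[9] P0: load  L2 | P0:S(70), P1:I, P2:I, P3:S(70) | bus: BusRd
[10] P2: load  L4 | P0:S(37), P1:I, P2:S(37), P3:S(37) | bus: BusRd
[11] P1: store L0 := 9 | P0:I, P1:M(9), P2:I, P3:I | bus: BusRdX
[12] P0: store L4 := 45 | P0:M(45), P1:I, P2:I, P3:I | bus: BusRdX
[13] P1: load  L5 | P0:I, P1:S(99), P2:S(99), P3:I | bus: BusRd,Flush
[14] P1: load  L4 | P0:S(45), P1:S(45), P2:I, P3:I | bus: BusRd,Flush
[15] P3: store L4 := 63 | P0:I, P1:I, P2:I, P3:M(63) | bus: BusRdX
[16] P2: store L4 := 92 | P0:I, P1:I, P2:M(92), P3:I | bus: BusRdX,Flush

memory[L2] = 70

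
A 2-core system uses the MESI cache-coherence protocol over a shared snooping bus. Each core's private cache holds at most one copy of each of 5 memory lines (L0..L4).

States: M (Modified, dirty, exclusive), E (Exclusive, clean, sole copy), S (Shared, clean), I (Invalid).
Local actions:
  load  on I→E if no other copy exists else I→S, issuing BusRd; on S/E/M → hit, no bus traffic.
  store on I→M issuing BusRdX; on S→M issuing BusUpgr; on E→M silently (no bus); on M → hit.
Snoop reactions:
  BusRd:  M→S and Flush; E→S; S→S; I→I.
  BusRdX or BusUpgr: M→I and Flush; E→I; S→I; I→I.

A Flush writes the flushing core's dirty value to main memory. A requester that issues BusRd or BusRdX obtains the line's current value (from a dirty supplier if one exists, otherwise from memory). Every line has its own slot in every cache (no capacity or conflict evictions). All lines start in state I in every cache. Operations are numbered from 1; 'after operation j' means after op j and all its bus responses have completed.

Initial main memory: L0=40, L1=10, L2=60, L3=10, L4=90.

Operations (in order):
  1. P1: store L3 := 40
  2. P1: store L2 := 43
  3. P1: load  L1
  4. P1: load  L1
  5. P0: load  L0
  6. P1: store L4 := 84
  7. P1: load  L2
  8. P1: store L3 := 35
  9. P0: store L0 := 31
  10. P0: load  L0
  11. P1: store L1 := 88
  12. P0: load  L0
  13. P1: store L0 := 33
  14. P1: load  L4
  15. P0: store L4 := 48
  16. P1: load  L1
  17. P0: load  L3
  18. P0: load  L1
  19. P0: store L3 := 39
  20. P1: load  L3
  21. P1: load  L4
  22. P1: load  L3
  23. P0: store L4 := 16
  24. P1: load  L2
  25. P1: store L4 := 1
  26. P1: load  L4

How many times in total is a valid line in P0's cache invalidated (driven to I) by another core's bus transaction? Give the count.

invalidations = 2

1. P1: store L3 := 40  bus=[BusRdX]  L3: P0=I P1=M  mem[L3]=10
2. P1: store L2 := 43  bus=[BusRdX]  L2: P0=I P1=M  mem[L2]=60
3. P1: load  L1  bus=[BusRd]  L1: P0=I P1=E  mem[L1]=10
4. P1: load  L1  bus=[-]  L1: P0=I P1=E  mem[L1]=10
5. P0: load  L0  bus=[BusRd]  L0: P0=E P1=I  mem[L0]=40
6. P1: store L4 := 84  bus=[BusRdX]  L4: P0=I P1=M  mem[L4]=90
7. P1: load  L2  bus=[-]  L2: P0=I P1=M  mem[L2]=60
8. P1: store L3 := 35  bus=[-]  L3: P0=I P1=M  mem[L3]=10
9. P0: store L0 := 31  bus=[-]  L0: P0=M P1=I  mem[L0]=40
10. P0: load  L0  bus=[-]  L0: P0=M P1=I  mem[L0]=40
11. P1: store L1 := 88  bus=[-]  L1: P0=I P1=M  mem[L1]=10
12. P0: load  L0  bus=[-]  L0: P0=M P1=I  mem[L0]=40
13. P1: store L0 := 33  bus=[BusRdX,Flush]  L0: P0=I P1=M  mem[L0]=31
14. P1: load  L4  bus=[-]  L4: P0=I P1=M  mem[L4]=90
15. P0: store L4 := 48  bus=[BusRdX,Flush]  L4: P0=M P1=I  mem[L4]=84
16. P1: load  L1  bus=[-]  L1: P0=I P1=M  mem[L1]=10
17. P0: load  L3  bus=[BusRd,Flush]  L3: P0=S P1=S  mem[L3]=35
18. P0: load  L1  bus=[BusRd,Flush]  L1: P0=S P1=S  mem[L1]=88
19. P0: store L3 := 39  bus=[BusUpgr]  L3: P0=M P1=I  mem[L3]=35
20. P1: load  L3  bus=[BusRd,Flush]  L3: P0=S P1=S  mem[L3]=39
21. P1: load  L4  bus=[BusRd,Flush]  L4: P0=S P1=S  mem[L4]=48
22. P1: load  L3  bus=[-]  L3: P0=S P1=S  mem[L3]=39
23. P0: store L4 := 16  bus=[BusUpgr]  L4: P0=M P1=I  mem[L4]=48
24. P1: load  L2  bus=[-]  L2: P0=I P1=M  mem[L2]=60
25. P1: store L4 := 1  bus=[BusRdX,Flush]  L4: P0=I P1=M  mem[L4]=16
26. P1: load  L4  bus=[-]  L4: P0=I P1=M  mem[L4]=16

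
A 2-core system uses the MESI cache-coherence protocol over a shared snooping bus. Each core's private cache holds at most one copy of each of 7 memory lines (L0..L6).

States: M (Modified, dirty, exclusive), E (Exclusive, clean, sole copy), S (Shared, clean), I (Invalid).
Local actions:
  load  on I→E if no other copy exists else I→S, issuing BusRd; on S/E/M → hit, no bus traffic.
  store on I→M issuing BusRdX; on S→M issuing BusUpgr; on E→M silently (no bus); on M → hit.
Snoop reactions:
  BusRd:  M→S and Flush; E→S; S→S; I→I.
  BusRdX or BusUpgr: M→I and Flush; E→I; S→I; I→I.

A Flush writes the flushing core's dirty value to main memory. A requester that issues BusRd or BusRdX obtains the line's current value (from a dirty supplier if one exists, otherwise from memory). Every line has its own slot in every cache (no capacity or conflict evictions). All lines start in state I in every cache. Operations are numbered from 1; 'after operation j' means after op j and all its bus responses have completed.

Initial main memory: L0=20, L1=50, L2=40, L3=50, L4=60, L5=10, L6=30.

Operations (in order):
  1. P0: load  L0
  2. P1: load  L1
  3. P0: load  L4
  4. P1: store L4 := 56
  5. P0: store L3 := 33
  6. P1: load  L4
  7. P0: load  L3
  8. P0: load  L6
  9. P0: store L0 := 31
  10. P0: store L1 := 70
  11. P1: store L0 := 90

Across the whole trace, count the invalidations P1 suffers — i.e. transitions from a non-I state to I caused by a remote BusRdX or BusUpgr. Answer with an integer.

invalidations = 1

[1] P0: load  L0 | P0:E(20), P1:I | bus: BusRd
[2] P1: load  L1 | P0:I, P1:E(50) | bus: BusRd
[3] P0: load  L4 | P0:E(60), P1:I | bus: BusRd
[4] P1: store L4 := 56 | P0:I, P1:M(56) | bus: BusRdX
[5] P0: store L3 := 33 | P0:M(33), P1:I | bus: BusRdX
[6] P1: load  L4 | P0:I, P1:M(56) | bus: none
[7] P0: load  L3 | P0:M(33), P1:I | bus: none
[8] P0: load  L6 | P0:E(30), P1:I | bus: BusRd
[9] P0: store L0 := 31 | P0:M(31), P1:I | bus: none
[10] P0: store L1 := 70 | P0:M(70), P1:I | bus: BusRdX
[11] P1: store L0 := 90 | P0:I, P1:M(90) | bus: BusRdX,Flush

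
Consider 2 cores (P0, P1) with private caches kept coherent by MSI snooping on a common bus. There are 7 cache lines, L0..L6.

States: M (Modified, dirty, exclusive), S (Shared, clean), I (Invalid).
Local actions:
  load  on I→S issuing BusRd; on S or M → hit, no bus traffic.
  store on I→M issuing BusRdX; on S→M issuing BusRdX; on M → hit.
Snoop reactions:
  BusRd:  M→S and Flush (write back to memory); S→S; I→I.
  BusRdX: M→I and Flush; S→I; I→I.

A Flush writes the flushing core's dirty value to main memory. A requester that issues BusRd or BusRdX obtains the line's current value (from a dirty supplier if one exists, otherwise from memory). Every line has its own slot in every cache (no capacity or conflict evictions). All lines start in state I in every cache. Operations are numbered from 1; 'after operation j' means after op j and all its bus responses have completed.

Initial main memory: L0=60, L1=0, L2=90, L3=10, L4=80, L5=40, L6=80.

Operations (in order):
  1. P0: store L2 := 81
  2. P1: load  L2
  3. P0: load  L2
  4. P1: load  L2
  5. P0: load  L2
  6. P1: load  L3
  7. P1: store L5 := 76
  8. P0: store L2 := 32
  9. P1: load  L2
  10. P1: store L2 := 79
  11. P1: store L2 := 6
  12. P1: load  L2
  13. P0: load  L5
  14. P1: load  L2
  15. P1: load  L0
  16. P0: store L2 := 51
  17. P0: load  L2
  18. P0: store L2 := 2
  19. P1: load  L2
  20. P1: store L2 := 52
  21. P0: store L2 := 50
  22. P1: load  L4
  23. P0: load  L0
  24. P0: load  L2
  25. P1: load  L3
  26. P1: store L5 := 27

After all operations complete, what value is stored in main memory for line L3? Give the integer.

1. P0: store L2 := 81  bus=[BusRdX]  L2: P0=M P1=I  mem[L2]=90
2. P1: load  L2  bus=[BusRd,Flush]  L2: P0=S P1=S  mem[L2]=81
3. P0: load  L2  bus=[-]  L2: P0=S P1=S  mem[L2]=81
4. P1: load  L2  bus=[-]  L2: P0=S P1=S  mem[L2]=81
5. P0: load  L2  bus=[-]  L2: P0=S P1=S  mem[L2]=81
6. P1: load  L3  bus=[BusRd]  L3: P0=I P1=S  mem[L3]=10
7. P1: store L5 := 76  bus=[BusRdX]  L5: P0=I P1=M  mem[L5]=40
8. P0: store L2 := 32  bus=[BusRdX]  L2: P0=M P1=I  mem[L2]=81
9. P1: load  L2  bus=[BusRd,Flush]  L2: P0=S P1=S  mem[L2]=32
10. P1: store L2 := 79  bus=[BusRdX]  L2: P0=I P1=M  mem[L2]=32
11. P1: store L2 := 6  bus=[-]  L2: P0=I P1=M  mem[L2]=32
12. P1: load  L2  bus=[-]  L2: P0=I P1=M  mem[L2]=32
13. P0: load  L5  bus=[BusRd,Flush]  L5: P0=S P1=S  mem[L5]=76
14. P1: load  L2  bus=[-]  L2: P0=I P1=M  mem[L2]=32
15. P1: load  L0  bus=[BusRd]  L0: P0=I P1=S  mem[L0]=60
16. P0: store L2 := 51  bus=[BusRdX,Flush]  L2: P0=M P1=I  mem[L2]=6
17. P0: load  L2  bus=[-]  L2: P0=M P1=I  mem[L2]=6
18. P0: store L2 := 2  bus=[-]  L2: P0=M P1=I  mem[L2]=6
19. P1: load  L2  bus=[BusRd,Flush]  L2: P0=S P1=S  mem[L2]=2
20. P1: store L2 := 52  bus=[BusRdX]  L2: P0=I P1=M  mem[L2]=2
21. P0: store L2 := 50  bus=[BusRdX,Flush]  L2: P0=M P1=I  mem[L2]=52
22. P1: load  L4  bus=[BusRd]  L4: P0=I P1=S  mem[L4]=80
23. P0: load  L0  bus=[BusRd]  L0: P0=S P1=S  mem[L0]=60
24. P0: load  L2  bus=[-]  L2: P0=M P1=I  mem[L2]=52
25. P1: load  L3  bus=[-]  L3: P0=I P1=S  mem[L3]=10
26. P1: store L5 := 27  bus=[BusRdX]  L5: P0=I P1=M  mem[L5]=76

memory[L3] = 10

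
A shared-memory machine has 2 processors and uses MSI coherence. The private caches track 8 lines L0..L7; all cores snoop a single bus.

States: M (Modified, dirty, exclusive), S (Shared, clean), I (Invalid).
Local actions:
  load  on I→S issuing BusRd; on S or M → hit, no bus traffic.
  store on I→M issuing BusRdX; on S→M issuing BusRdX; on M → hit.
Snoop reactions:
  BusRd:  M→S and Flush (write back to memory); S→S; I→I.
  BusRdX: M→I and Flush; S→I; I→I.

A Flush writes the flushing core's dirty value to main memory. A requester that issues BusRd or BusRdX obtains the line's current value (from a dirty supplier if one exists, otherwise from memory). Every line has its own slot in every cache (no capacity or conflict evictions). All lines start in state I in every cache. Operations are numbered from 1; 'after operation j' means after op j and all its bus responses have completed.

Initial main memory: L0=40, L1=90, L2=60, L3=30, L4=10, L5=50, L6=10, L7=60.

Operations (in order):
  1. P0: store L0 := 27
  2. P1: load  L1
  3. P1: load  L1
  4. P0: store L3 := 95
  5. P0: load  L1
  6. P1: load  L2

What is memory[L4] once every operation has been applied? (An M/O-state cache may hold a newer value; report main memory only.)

memory[L4] = 10

step 1: P0: store L0 := 27  ⟶  MI  (L0)  txn=BusRdX  M[L0]=40
step 2: P1: load  L1  ⟶  IS  (L1)  txn=BusRd  M[L1]=90
step 3: P1: load  L1  ⟶  IS  (L1)  txn=∅  M[L1]=90
step 4: P0: store L3 := 95  ⟶  MI  (L3)  txn=BusRdX  M[L3]=30
step 5: P0: load  L1  ⟶  SS  (L1)  txn=BusRd  M[L1]=90
step 6: P1: load  L2  ⟶  IS  (L2)  txn=BusRd  M[L2]=60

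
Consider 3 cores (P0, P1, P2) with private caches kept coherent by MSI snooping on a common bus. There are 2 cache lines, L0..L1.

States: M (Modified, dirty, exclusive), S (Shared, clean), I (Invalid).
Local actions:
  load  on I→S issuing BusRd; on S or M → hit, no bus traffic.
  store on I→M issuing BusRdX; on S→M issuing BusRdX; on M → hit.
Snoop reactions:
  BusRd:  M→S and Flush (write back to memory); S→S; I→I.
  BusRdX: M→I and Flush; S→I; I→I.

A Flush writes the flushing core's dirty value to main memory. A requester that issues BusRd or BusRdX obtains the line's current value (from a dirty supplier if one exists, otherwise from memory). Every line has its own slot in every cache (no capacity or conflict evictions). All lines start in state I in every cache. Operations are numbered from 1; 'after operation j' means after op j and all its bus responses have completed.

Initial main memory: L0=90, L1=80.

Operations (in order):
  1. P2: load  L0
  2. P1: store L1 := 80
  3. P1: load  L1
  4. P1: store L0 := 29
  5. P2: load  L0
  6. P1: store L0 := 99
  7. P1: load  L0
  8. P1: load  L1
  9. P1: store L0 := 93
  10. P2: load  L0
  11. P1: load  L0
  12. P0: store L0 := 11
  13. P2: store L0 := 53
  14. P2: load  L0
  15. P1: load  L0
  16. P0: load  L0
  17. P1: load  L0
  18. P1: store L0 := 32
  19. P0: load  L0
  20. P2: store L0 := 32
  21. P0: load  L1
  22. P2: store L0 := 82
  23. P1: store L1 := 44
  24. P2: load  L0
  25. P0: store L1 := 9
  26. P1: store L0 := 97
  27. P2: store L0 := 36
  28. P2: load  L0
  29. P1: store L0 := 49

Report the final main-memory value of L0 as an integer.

1. P2: load  L0  bus=[BusRd]  L0: P0=I P1=I P2=S  mem[L0]=90
2. P1: store L1 := 80  bus=[BusRdX]  L1: P0=I P1=M P2=I  mem[L1]=80
3. P1: load  L1  bus=[-]  L1: P0=I P1=M P2=I  mem[L1]=80
4. P1: store L0 := 29  bus=[BusRdX]  L0: P0=I P1=M P2=I  mem[L0]=90
5. P2: load  L0  bus=[BusRd,Flush]  L0: P0=I P1=S P2=S  mem[L0]=29
6. P1: store L0 := 99  bus=[BusRdX]  L0: P0=I P1=M P2=I  mem[L0]=29
7. P1: load  L0  bus=[-]  L0: P0=I P1=M P2=I  mem[L0]=29
8. P1: load  L1  bus=[-]  L1: P0=I P1=M P2=I  mem[L1]=80
9. P1: store L0 := 93  bus=[-]  L0: P0=I P1=M P2=I  mem[L0]=29
10. P2: load  L0  bus=[BusRd,Flush]  L0: P0=I P1=S P2=S  mem[L0]=93
11. P1: load  L0  bus=[-]  L0: P0=I P1=S P2=S  mem[L0]=93
12. P0: store L0 := 11  bus=[BusRdX]  L0: P0=M P1=I P2=I  mem[L0]=93
13. P2: store L0 := 53  bus=[BusRdX,Flush]  L0: P0=I P1=I P2=M  mem[L0]=11
14. P2: load  L0  bus=[-]  L0: P0=I P1=I P2=M  mem[L0]=11
15. P1: load  L0  bus=[BusRd,Flush]  L0: P0=I P1=S P2=S  mem[L0]=53
16. P0: load  L0  bus=[BusRd]  L0: P0=S P1=S P2=S  mem[L0]=53
17. P1: load  L0  bus=[-]  L0: P0=S P1=S P2=S  mem[L0]=53
18. P1: store L0 := 32  bus=[BusRdX]  L0: P0=I P1=M P2=I  mem[L0]=53
19. P0: load  L0  bus=[BusRd,Flush]  L0: P0=S P1=S P2=I  mem[L0]=32
20. P2: store L0 := 32  bus=[BusRdX]  L0: P0=I P1=I P2=M  mem[L0]=32
21. P0: load  L1  bus=[BusRd,Flush]  L1: P0=S P1=S P2=I  mem[L1]=80
22. P2: store L0 := 82  bus=[-]  L0: P0=I P1=I P2=M  mem[L0]=32
23. P1: store L1 := 44  bus=[BusRdX]  L1: P0=I P1=M P2=I  mem[L1]=80
24. P2: load  L0  bus=[-]  L0: P0=I P1=I P2=M  mem[L0]=32
25. P0: store L1 := 9  bus=[BusRdX,Flush]  L1: P0=M P1=I P2=I  mem[L1]=44
26. P1: store L0 := 97  bus=[BusRdX,Flush]  L0: P0=I P1=M P2=I  mem[L0]=82
27. P2: store L0 := 36  bus=[BusRdX,Flush]  L0: P0=I P1=I P2=M  mem[L0]=97
28. P2: load  L0  bus=[-]  L0: P0=I P1=I P2=M  mem[L0]=97
29. P1: store L0 := 49  bus=[BusRdX,Flush]  L0: P0=I P1=M P2=I  mem[L0]=36

memory[L0] = 36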